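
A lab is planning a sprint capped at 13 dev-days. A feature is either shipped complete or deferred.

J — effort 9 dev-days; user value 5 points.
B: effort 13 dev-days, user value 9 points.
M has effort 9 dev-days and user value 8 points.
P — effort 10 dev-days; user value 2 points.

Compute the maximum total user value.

9

Take B: effort 13 ≤ 13, user value 9.
No other feasible combination does better.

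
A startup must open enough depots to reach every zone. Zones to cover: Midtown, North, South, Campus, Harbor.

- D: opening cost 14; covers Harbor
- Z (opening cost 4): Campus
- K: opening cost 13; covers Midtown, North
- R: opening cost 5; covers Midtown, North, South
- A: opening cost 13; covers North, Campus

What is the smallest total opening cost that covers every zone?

This is an integer covering problem.
Choose D, Z, and R: together they cover Midtown, North, South, Campus, Harbor — every zone.
Total opening cost: 14 + 4 + 5 = 23.
No cover costs less than 23.

23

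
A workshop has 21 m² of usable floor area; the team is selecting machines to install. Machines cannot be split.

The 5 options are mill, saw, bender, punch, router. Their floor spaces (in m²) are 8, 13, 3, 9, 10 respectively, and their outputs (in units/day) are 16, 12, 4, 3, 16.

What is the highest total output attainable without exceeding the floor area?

mill + router: floor space 8 + 10 = 18 ≤ 21, output 16 + 16 = 32.
mill + bender + router: floor space 8 + 3 + 10 = 21 ≤ 21, output 16 + 4 + 16 = 36.
mill + saw: floor space 8 + 13 = 21 ≤ 21, output 16 + 12 = 28.
Best is mill, bender, and router with total output 36.

36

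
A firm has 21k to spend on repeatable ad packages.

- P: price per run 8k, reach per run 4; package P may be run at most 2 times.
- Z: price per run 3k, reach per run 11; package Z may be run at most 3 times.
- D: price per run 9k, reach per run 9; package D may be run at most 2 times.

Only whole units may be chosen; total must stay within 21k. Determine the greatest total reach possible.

1×P and 3×Z: price 17 ≤ 21, reach 1·4 + 3·11 = 37.
3×Z and 1×D: price 18 ≤ 21, reach 3·11 + 1·9 = 42.
Best is 42.

42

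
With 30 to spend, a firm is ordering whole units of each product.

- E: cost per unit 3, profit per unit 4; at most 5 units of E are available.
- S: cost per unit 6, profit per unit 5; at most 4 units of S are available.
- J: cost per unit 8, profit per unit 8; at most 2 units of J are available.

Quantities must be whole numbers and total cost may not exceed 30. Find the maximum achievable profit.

33

E has the best ratio (4/3); taking only E gives at most 5×4 = 20 (stopped by the supply cap of 5).
Mixing does better — 5×E, 1×S, and 1×J: cost 29 ≤ 30, profit 5·4 + 1·5 + 1·8 = 33.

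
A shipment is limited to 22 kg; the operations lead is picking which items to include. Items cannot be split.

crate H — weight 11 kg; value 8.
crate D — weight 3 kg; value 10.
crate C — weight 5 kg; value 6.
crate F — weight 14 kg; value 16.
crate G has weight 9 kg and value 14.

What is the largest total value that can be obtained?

32

Treat it as a binary knapsack problem.
Allowing fractional choices, the relaxed optimum would be about 35.7, but items are indivisible.
crate D + crate F: weight 3 + 14 = 17 ≤ 22, value 10 + 16 = 26.
crate D + crate C + crate F: weight 3 + 5 + 14 = 22 ≤ 22, value 10 + 6 + 16 = 32.
crate D + crate C + crate G: weight 3 + 5 + 9 = 17 ≤ 22, value 10 + 6 + 14 = 30.
Best is crate D, crate C, and crate F with total value 32.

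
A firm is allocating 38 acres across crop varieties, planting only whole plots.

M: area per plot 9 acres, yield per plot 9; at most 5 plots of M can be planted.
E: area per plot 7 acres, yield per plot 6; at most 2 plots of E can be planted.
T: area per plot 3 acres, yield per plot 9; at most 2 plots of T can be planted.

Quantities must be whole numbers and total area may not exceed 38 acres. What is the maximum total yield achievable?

This is a bounded integer knapsack.
T has the best ratio (9/3); taking only T gives at most 2×9 = 18 (stopped by the supply cap of 2).
Mixing does better — 2×M, 2×E, and 2×T: area 38 ≤ 38, yield 2·9 + 2·6 + 2·9 = 48.

48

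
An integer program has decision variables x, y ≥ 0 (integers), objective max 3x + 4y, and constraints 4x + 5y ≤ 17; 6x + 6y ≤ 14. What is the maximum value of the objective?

The continuous relaxation peaks at (0, 2.33) with value 9.33; rounding to a feasible lattice point costs some objective.
(x,y)=(0,2): 4·0+5·2=10≤17, 6·0+6·2=12≤14, objective 8.
(x,y)=(1,1): 4·1+5·1=9≤17, 6·1+6·1=12≤14, objective 7.
No feasible integer point exceeds 8.

8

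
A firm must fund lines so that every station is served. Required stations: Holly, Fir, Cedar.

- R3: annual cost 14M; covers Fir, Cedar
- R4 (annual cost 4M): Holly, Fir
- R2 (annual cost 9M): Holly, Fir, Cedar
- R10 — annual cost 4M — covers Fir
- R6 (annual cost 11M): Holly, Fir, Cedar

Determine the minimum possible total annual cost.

9

This is a weighted set-cover instance.
The greedy cost-per-new-station heuristic would pick R4 and R2 for 13, but a cheaper cover exists.
R2 alone covers Holly, Fir, Cedar — every station.
Total annual cost: 9.
No cover costs less than 9.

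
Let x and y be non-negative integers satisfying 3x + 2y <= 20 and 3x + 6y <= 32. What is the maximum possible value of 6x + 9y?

(x,y)=(4,3) is feasible, giving 51.
(x,y)=(5,2) is feasible, giving 48.
The best lattice point is (4,3), giving 51.

51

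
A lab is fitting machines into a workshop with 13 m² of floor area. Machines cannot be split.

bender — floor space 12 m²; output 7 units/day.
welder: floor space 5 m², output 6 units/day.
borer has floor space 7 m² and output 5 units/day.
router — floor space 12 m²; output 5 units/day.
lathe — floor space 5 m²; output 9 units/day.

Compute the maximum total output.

15

Allowing fractional choices, the relaxed optimum would be about 17.1, but machines are indivisible.
borer + lathe: floor space 7 + 5 = 12 ≤ 13, output 5 + 9 = 14.
welder + lathe: floor space 5 + 5 = 10 ≤ 13, output 6 + 9 = 15.
Best is welder and lathe with total output 15.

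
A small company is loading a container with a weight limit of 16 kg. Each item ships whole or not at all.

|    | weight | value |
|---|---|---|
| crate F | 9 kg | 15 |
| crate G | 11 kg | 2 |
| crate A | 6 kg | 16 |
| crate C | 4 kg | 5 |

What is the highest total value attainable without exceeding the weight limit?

31

crate F + crate A: weight 9 + 6 = 15 ≤ 16, value 15 + 16 = 31.
crate A + crate C: weight 6 + 4 = 10 ≤ 16, value 16 + 5 = 21.
crate F + crate C: weight 9 + 4 = 13 ≤ 16, value 15 + 5 = 20.
Best is crate F and crate A with total value 31.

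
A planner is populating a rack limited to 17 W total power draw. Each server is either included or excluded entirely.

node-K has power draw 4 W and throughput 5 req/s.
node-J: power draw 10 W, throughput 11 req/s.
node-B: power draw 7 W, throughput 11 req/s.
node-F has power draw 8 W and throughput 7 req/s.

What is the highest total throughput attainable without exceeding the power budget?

22

node-K + node-B: power draw 4 + 7 = 11 ≤ 17, throughput 5 + 11 = 16.
node-B + node-F: power draw 7 + 8 = 15 ≤ 17, throughput 11 + 7 = 18.
node-J + node-B: power draw 10 + 7 = 17 ≤ 17, throughput 11 + 11 = 22.
Best is node-J and node-B with total throughput 22.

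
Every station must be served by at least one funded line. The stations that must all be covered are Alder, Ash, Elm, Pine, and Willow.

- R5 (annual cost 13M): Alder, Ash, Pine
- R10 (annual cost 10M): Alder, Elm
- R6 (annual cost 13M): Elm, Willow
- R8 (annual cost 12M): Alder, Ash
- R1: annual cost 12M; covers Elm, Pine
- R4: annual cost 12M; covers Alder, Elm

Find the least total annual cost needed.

Choose R5 and R6: together they cover Alder, Ash, Elm, Pine, Willow — every station.
Total annual cost: 13 + 13 = 26.
No cover costs less than 26.

26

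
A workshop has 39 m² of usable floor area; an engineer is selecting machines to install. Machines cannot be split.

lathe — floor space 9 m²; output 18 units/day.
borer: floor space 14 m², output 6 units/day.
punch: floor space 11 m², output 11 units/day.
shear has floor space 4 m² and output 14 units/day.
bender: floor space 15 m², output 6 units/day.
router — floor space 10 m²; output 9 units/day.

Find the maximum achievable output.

52

Allowing fractional choices, the relaxed optimum would be about 54.1, but machines are indivisible.
lathe + punch + shear + router: floor space 9 + 11 + 4 + 10 = 34 ≤ 39, output 18 + 11 + 14 + 9 = 52.
lathe + borer + punch + shear: floor space 9 + 14 + 11 + 4 = 38 ≤ 39, output 18 + 6 + 11 + 14 = 49.
Best is lathe, punch, shear, and router with total output 52.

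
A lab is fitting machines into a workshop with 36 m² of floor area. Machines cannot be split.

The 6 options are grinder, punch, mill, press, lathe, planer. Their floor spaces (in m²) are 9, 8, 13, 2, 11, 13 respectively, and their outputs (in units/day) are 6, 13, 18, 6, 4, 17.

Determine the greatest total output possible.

54

punch + mill + planer: floor space 8 + 13 + 13 = 34 ≤ 36, output 13 + 18 + 17 = 48.
grinder + punch + mill + press: floor space 9 + 8 + 13 + 2 = 32 ≤ 36, output 6 + 13 + 18 + 6 = 43.
punch + mill + press + planer: floor space 8 + 13 + 2 + 13 = 36 ≤ 36, output 13 + 18 + 6 + 17 = 54.
Best is punch, mill, press, and planer with total output 54.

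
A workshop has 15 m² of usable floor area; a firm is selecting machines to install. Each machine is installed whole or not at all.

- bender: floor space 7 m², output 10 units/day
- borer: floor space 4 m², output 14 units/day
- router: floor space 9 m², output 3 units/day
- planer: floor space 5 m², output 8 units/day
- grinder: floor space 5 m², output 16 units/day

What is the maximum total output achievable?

Allowing fractional choices, the relaxed optimum would be about 39.4, but machines are indivisible.
borer + planer + grinder: floor space 4 + 5 + 5 = 14 ≤ 15, output 14 + 8 + 16 = 38.
borer + grinder: floor space 4 + 5 = 9 ≤ 15, output 14 + 16 = 30.
bender + grinder: floor space 7 + 5 = 12 ≤ 15, output 10 + 16 = 26.
Best is borer, planer, and grinder with total output 38.

38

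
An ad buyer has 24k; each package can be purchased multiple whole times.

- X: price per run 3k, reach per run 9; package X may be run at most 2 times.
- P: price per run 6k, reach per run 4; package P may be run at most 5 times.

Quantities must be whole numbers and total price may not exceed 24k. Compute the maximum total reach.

30

2×X and 2×P: price 18 ≤ 24, reach 2·9 + 2·4 = 26.
2×X and 3×P: price 24 ≤ 24, reach 2·9 + 3·4 = 30.
Best is 30.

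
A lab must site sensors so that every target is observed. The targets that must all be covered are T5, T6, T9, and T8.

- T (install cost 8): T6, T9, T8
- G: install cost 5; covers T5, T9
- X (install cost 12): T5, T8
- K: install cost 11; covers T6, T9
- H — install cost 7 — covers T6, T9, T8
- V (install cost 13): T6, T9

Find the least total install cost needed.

12

This is a weighted set-cover instance.
Choose G and H: together they cover T5, T6, T9, T8 — every target.
Total install cost: 5 + 7 = 12.
No cover costs less than 12.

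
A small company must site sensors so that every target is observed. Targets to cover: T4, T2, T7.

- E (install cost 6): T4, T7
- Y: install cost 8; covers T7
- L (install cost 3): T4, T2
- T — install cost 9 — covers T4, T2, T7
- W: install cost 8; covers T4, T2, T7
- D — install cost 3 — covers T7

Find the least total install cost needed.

6

Choose L and D: together they cover T4, T2, T7 — every target.
Total install cost: 3 + 3 = 6.
No cover costs less than 6.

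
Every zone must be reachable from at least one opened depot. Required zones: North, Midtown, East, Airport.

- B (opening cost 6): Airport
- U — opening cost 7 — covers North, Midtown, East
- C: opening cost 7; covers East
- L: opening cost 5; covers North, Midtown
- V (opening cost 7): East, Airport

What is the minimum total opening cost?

12

The greedy cost-per-new-zone heuristic would pick U and B for 13, but a cheaper cover exists.
Choose L and V: together they cover North, Midtown, East, Airport — every zone.
Total opening cost: 5 + 7 = 12.
No cover costs less than 12.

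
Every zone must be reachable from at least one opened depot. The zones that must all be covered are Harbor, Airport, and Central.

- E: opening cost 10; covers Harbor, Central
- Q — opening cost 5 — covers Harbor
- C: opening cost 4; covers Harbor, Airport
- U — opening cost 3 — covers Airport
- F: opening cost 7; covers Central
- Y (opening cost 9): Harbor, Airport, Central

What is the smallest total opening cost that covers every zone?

The greedy cost-per-new-zone heuristic would pick C and F for 11, but a cheaper cover exists.
Y alone covers Harbor, Airport, Central — every zone.
Total opening cost: 9.
No cover costs less than 9.

9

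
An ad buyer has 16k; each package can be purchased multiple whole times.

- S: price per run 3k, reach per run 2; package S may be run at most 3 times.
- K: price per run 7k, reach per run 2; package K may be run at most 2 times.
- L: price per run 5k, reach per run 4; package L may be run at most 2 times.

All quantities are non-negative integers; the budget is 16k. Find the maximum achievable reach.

12

2×S and 2×L: price 16 ≤ 16, reach 2·2 + 2·4 = 12.
1×S and 2×L: price 13 ≤ 16, reach 1·2 + 2·4 = 10.
Best is 12.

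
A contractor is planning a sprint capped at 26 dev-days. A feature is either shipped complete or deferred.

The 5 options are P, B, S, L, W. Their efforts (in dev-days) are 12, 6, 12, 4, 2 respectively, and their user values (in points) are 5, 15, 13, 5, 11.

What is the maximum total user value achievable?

Take B, S, L, and W: effort 6 + 12 + 4 + 2 = 24 ≤ 26, user value 15 + 13 + 5 + 11 = 44.
No other feasible combination does better.

44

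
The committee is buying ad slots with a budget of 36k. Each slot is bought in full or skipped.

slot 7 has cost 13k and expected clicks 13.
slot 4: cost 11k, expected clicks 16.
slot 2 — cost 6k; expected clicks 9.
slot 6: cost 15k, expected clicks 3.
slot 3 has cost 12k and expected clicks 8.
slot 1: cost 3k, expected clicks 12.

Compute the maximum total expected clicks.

slot 7 + slot 4 + slot 2 + slot 1: cost 13 + 11 + 6 + 3 = 33 ≤ 36, expected clicks 13 + 16 + 9 + 12 = 50.
slot 4 + slot 2 + slot 3 + slot 1: cost 11 + 6 + 12 + 3 = 32 ≤ 36, expected clicks 16 + 9 + 8 + 12 = 45.
Best is slot 7, slot 4, slot 2, and slot 1 with total expected clicks 50.

50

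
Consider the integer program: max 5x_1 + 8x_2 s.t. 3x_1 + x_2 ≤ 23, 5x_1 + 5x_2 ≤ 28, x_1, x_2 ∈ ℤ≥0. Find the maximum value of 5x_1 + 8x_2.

40

The continuous relaxation peaks at (0, 5.6) with value 44.80; rounding to a feasible lattice point costs some objective.
(x_1,x_2)=(0,5): 3·0+1·5=5≤23, 5·0+5·5=25≤28, objective 40.
(x_1,x_2)=(1,4): 3·1+1·4=7≤23, 5·1+5·4=25≤28, objective 37.
(x_1,x_2)=(0,4): 3·0+1·4=4≤23, 5·0+5·4=20≤28, objective 32.
No feasible integer point exceeds 40.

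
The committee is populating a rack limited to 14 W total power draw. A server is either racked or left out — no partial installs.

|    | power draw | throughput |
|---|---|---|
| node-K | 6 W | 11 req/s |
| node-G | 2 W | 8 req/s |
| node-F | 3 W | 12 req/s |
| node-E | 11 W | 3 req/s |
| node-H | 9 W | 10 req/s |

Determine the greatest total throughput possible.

node-K + node-G + node-F: power draw 6 + 2 + 3 = 11 ≤ 14, throughput 11 + 8 + 12 = 31.
node-G + node-F + node-H: power draw 2 + 3 + 9 = 14 ≤ 14, throughput 8 + 12 + 10 = 30.
Best is node-K, node-G, and node-F with total throughput 31.

31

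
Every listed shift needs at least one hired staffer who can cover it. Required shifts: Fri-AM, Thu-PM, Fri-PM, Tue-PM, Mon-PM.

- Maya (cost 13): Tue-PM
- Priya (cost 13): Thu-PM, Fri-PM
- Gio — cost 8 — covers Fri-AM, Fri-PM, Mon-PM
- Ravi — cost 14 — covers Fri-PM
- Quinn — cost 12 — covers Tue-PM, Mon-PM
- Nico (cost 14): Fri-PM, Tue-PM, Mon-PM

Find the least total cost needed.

33

This is a weighted set-cover instance.
Choose Priya, Gio, and Quinn: together they cover Fri-AM, Thu-PM, Fri-PM, Tue-PM, Mon-PM — every shift.
Total cost: 13 + 8 + 12 = 33.
No cover costs less than 33.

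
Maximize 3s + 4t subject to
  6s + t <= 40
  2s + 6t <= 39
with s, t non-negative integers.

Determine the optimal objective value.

34

(s,t)=(6,4): 6·6+1·4=40≤40, 2·6+6·4=36≤39, objective 34.
(s,t)=(4,5): 6·4+1·5=29≤40, 2·4+6·5=38≤39, objective 32.
(s,t)=(5,4): 6·5+1·4=34≤40, 2·5+6·4=34≤39, objective 31.
The best lattice point is (6,4), giving 34.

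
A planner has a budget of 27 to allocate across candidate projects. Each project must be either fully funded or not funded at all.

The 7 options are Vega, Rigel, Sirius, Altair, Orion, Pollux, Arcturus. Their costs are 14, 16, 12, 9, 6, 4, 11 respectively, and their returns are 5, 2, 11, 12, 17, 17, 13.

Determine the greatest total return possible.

47

Sirius + Orion + Pollux: cost 12 + 6 + 4 = 22 ≤ 27, return 11 + 17 + 17 = 45.
Altair + Orion + Pollux: cost 9 + 6 + 4 = 19 ≤ 27, return 12 + 17 + 17 = 46.
Orion + Pollux + Arcturus: cost 6 + 4 + 11 = 21 ≤ 27, return 17 + 17 + 13 = 47.
Best is Orion, Pollux, and Arcturus with total return 47.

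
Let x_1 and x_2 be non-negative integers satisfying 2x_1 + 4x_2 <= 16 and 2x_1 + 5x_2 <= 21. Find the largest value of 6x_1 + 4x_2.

(x_1,x_2)=(8,0): 2·8+4·0=16≤16, 2·8+5·0=16≤21, objective 48.
(x_1,x_2)=(7,0): 2·7+4·0=14≤16, 2·7+5·0=14≤21, objective 42.
The best lattice point is (8,0), giving 48.

48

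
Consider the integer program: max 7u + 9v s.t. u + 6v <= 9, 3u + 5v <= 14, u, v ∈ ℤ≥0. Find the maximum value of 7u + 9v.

30

The continuous relaxation peaks at (4.67, 0) with value 32.67; rounding to a feasible lattice point costs some objective.
(u,v)=(3,1): 1·3+6·1=9≤9, 3·3+5·1=14≤14, objective 30.
(u,v)=(4,0): 1·4+6·0=4≤9, 3·4+5·0=12≤14, objective 28.
(u,v)=(2,1): 1·2+6·1=8≤9, 3·2+5·1=11≤14, objective 23.
Maximum is 30 at (u,v)=(3,1).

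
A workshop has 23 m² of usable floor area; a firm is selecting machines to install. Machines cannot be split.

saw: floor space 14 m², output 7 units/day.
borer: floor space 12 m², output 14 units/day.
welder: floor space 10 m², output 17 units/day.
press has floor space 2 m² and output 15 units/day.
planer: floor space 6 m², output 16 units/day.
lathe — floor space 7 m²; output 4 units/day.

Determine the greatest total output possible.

48

borer + press + planer: floor space 12 + 2 + 6 = 20 ≤ 23, output 14 + 15 + 16 = 45.
saw + press + planer: floor space 14 + 2 + 6 = 22 ≤ 23, output 7 + 15 + 16 = 38.
welder + press + planer: floor space 10 + 2 + 6 = 18 ≤ 23, output 17 + 15 + 16 = 48.
Best is welder, press, and planer with total output 48.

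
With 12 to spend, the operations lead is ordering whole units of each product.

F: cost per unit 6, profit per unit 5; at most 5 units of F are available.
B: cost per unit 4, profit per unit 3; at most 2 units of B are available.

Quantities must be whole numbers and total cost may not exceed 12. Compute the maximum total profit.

2×F: cost 12 ≤ 12, profit 2·5 = 10.
1×F and 1×B: cost 10 ≤ 12, profit 1·5 + 1·3 = 8.
Best is 10.

10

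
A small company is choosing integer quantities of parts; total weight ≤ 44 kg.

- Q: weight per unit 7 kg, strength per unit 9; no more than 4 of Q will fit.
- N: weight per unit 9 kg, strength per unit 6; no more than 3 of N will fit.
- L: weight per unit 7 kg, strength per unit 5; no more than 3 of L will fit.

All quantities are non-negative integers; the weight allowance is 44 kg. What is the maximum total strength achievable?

4×Q and 2×L: weight 42 ≤ 44, strength 4·9 + 2·5 = 46.
4×Q, 1×N, and 1×L: weight 44 ≤ 44, strength 4·9 + 1·6 + 1·5 = 47.
Best is 47.

47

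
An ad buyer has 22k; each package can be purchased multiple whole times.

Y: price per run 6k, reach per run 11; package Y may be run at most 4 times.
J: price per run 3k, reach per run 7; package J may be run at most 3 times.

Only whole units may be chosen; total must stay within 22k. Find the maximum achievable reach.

2×Y and 3×J: price 21 ≤ 22, reach 2·11 + 3·7 = 43.
3×Y and 1×J: price 21 ≤ 22, reach 3·11 + 1·7 = 40.
Best is 43.

43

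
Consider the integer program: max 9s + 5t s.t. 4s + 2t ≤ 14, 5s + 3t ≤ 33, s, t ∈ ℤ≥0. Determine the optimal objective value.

(s,t)=(0,7): 4·0+2·7=14≤14, 5·0+3·7=21≤33, objective 35.
(s,t)=(0,6): 4·0+2·6=12≤14, 5·0+3·6=18≤33, objective 30.
The best lattice point is (0,7), giving 35.

35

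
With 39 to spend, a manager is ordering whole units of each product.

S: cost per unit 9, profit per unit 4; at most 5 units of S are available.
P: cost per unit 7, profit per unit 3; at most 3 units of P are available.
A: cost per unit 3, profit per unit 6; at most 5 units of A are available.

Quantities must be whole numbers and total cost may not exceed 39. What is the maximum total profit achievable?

40

A has the best ratio (6/3); taking only A gives at most 5×6 = 30 (stopped by the supply cap of 5).
Mixing does better — 1×S, 2×P, and 5×A: cost 38 ≤ 39, profit 1·4 + 2·3 + 5·6 = 40.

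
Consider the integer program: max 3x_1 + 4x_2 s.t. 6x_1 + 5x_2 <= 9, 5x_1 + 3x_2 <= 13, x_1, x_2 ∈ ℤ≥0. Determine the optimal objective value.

4

(x_1,x_2)=(0,1) is feasible, giving 4.
(x_1,x_2)=(1,0) is feasible, giving 3.
(x_1,x_2)=(0,0) is feasible, giving 0.
The best lattice point is (0,1), giving 4.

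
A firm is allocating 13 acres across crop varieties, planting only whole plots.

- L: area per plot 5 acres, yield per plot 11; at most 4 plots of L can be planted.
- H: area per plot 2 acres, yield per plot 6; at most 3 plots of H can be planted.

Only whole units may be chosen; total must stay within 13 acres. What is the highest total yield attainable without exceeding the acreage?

29

1×L and 3×H: area 11 ≤ 13, yield 1·11 + 3·6 = 29.
2×L and 1×H: area 12 ≤ 13, yield 2·11 + 1·6 = 28.
Best is 29.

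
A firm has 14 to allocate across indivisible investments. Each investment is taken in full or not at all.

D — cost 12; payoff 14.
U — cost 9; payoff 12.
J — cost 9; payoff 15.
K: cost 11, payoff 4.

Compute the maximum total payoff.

J: cost 9 ≤ 14, payoff 15.
D: cost 12 ≤ 14, payoff 14.
Best is J with total payoff 15.

15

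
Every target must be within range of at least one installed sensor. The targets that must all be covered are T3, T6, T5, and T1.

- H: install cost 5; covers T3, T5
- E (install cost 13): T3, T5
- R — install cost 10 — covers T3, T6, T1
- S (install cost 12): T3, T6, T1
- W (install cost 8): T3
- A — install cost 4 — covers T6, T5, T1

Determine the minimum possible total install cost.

9

Choose H and A: together they cover T3, T6, T5, T1 — every target.
Total install cost: 5 + 4 = 9.
No cover costs less than 9.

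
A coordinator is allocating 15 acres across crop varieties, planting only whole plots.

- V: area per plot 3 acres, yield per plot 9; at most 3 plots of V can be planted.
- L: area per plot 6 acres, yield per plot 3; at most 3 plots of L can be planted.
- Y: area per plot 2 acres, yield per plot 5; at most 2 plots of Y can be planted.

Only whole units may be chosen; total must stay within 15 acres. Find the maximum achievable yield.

37

This is a bounded integer knapsack.
V has the best ratio (9/3); taking only V gives at most 3×9 = 27 (stopped by the supply cap of 3).
Mixing does better — 3×V and 2×Y: area 13 ≤ 15, yield 3·9 + 2·5 = 37.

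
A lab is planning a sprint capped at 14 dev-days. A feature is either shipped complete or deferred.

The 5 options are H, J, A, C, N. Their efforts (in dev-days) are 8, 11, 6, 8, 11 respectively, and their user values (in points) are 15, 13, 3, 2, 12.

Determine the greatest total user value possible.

This is a 0-1 knapsack instance.
Take H and A: effort 8 + 6 = 14 ≤ 14, user value 15 + 3 = 18.
No other feasible combination does better.

18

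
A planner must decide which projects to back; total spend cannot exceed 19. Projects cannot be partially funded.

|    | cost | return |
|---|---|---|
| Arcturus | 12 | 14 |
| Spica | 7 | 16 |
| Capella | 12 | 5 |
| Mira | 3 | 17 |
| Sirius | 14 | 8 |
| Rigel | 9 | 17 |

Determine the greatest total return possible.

50

Spica + Mira + Rigel: cost 7 + 3 + 9 = 19 ≤ 19, return 16 + 17 + 17 = 50.
Spica + Mira: cost 7 + 3 = 10 ≤ 19, return 16 + 17 = 33.
Mira + Rigel: cost 3 + 9 = 12 ≤ 19, return 17 + 17 = 34.
Best is Spica, Mira, and Rigel with total return 50.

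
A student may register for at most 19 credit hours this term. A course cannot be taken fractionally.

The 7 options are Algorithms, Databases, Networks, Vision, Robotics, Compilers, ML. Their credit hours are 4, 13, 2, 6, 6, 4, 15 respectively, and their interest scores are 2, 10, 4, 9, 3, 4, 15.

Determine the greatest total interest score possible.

20

Treat it as a binary knapsack problem.
Allowing fractional choices, the relaxed optimum would be about 24.0, but courses are indivisible.
Networks + Vision + Robotics + Compilers: credit hours 2 + 6 + 6 + 4 = 18 ≤ 19, interest score 4 + 9 + 3 + 4 = 20.
Algorithms + Networks + Vision + Compilers: credit hours 4 + 2 + 6 + 4 = 16 ≤ 19, interest score 2 + 4 + 9 + 4 = 19.
Best is Networks, Vision, Robotics, and Compilers with total interest score 20.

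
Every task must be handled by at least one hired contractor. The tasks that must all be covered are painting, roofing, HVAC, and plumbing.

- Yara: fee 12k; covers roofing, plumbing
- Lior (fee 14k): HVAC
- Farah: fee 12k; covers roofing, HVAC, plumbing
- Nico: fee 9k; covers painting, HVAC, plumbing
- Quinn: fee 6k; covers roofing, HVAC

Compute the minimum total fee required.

Choose Nico and Quinn: together they cover painting, roofing, HVAC, plumbing — every task.
Total fee: 9 + 6 = 15.
No cover costs less than 15.

15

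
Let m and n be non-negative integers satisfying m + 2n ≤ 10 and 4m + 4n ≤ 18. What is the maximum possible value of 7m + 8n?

(m,n)=(0,4) is feasible, giving 32.
(m,n)=(1,3) is feasible, giving 31.
(m,n)=(0,3) is feasible, giving 24.
No feasible integer point exceeds 32.

32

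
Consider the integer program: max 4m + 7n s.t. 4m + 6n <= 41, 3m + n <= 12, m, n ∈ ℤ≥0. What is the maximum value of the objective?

The continuous relaxation peaks at (0, 6.83) with value 47.83; rounding to a feasible lattice point costs some objective.
(m,n)=(1,6): 4·1+6·6=40≤41, 3·1+1·6=9≤12, objective 46.
(m,n)=(2,5): 4·2+6·5=38≤41, 3·2+1·5=11≤12, objective 43.
(m,n)=(0,6): 4·0+6·6=36≤41, 3·0+1·6=6≤12, objective 42.
The best lattice point is (1,6), giving 46.

46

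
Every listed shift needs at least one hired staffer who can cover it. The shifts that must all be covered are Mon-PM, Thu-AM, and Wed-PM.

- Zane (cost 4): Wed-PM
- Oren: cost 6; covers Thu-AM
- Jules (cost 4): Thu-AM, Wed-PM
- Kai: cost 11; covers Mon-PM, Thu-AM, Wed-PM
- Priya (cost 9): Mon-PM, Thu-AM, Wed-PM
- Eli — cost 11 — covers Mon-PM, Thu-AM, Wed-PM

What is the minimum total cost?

9

The greedy cost-per-new-shift heuristic would pick Jules and Priya for 13, but a cheaper cover exists.
Priya alone covers Mon-PM, Thu-AM, Wed-PM — every shift.
Total cost: 9.
No cover costs less than 9.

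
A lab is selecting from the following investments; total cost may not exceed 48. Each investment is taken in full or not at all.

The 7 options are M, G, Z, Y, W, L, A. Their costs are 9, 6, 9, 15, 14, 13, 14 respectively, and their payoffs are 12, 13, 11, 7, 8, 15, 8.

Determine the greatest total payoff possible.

51

Take M, G, Z, and L: cost 9 + 6 + 9 + 13 = 37 ≤ 48, payoff 12 + 13 + 11 + 15 = 51.
No other feasible combination does better.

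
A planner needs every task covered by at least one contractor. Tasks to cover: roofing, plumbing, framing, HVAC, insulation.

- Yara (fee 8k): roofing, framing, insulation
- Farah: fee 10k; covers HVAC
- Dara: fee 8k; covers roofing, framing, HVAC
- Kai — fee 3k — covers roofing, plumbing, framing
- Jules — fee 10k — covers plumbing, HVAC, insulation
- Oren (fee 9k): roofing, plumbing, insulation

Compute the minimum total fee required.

13

Choose Kai and Jules: together they cover roofing, plumbing, framing, HVAC, insulation — every task.
Total fee: 3 + 10 = 13.
No cover costs less than 13.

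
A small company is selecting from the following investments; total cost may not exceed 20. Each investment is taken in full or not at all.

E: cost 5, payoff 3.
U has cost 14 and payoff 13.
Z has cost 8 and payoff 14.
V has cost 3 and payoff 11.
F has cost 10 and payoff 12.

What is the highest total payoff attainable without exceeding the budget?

Allowing fractional choices, the relaxed optimum would be about 35.8, but investments are indivisible.
E + V + F: cost 5 + 3 + 10 = 18 ≤ 20, payoff 3 + 11 + 12 = 26.
Z + F: cost 8 + 10 = 18 ≤ 20, payoff 14 + 12 = 26.
E + Z + V: cost 5 + 8 + 3 = 16 ≤ 20, payoff 3 + 14 + 11 = 28.
Best is E, Z, and V with total payoff 28.

28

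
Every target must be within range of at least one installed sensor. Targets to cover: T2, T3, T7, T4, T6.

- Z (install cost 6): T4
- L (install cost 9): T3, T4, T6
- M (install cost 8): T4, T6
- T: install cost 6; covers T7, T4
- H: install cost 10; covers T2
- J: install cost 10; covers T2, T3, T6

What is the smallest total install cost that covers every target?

16

Choose T and J: together they cover T2, T3, T7, T4, T6 — every target.
Total install cost: 6 + 10 = 16.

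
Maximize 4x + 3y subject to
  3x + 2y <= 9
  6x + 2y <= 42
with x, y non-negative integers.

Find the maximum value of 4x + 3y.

Relaxing integrality, the LP optimum is 13.50 at (x,y) = (0, 4.5), which is not an integer point.
(x,y)=(1,3) is feasible, giving 13.
(x,y)=(0,4) is feasible, giving 12.
Maximum is 13 at (x,y)=(1,3).

13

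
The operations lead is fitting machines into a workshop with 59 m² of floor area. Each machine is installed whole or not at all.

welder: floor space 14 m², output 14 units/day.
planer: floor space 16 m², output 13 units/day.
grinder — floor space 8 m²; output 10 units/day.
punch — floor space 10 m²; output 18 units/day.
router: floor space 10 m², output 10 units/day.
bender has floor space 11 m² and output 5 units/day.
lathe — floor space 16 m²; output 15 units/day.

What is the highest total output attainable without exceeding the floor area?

welder + grinder + punch + bender + lathe: floor space 14 + 8 + 10 + 11 + 16 = 59 ≤ 59, output 14 + 10 + 18 + 5 + 15 = 62.
welder + grinder + punch + router + lathe: floor space 14 + 8 + 10 + 10 + 16 = 58 ≤ 59, output 14 + 10 + 18 + 10 + 15 = 67.
welder + planer + grinder + punch + router: floor space 14 + 16 + 8 + 10 + 10 = 58 ≤ 59, output 14 + 13 + 10 + 18 + 10 = 65.
Best is welder, grinder, punch, router, and lathe with total output 67.

67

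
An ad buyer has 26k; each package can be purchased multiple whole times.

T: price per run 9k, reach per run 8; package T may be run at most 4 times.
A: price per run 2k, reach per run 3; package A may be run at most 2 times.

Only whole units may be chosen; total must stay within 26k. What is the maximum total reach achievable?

This is a bounded integer knapsack.
Take 2×T and 2×A: price 22 ≤ 26, reach 2·8 + 2·3 = 22.
A has the best ratio (3/2) and is taken to its limit of 2; remaining capacity is filled optimally with the others.

22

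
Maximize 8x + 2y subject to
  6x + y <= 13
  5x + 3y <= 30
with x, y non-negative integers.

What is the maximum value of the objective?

(x,y)=(1,7) is feasible, giving 22.
(x,y)=(1,6) is feasible, giving 20.
(x,y)=(0,9) is feasible, giving 18.
No feasible integer point exceeds 22.

22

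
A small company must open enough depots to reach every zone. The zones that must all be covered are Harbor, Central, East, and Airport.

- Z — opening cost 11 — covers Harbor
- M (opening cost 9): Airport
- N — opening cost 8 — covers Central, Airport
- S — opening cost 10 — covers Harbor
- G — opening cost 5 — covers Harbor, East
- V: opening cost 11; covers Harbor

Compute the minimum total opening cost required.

Choose N and G: together they cover Harbor, Central, East, Airport — every zone.
Total opening cost: 8 + 5 = 13.
No cover costs less than 13.

13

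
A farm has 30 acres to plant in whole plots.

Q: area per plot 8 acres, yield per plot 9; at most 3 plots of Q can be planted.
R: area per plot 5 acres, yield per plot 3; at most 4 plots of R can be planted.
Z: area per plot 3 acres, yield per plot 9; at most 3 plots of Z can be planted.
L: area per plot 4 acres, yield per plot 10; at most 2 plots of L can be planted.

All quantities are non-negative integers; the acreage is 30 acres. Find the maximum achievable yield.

This is a bounded integer knapsack.
Z has the best ratio (9/3); taking only Z gives at most 3×9 = 27 (stopped by the supply cap of 3).
Mixing does better — 1×Q, 1×R, 3×Z, and 2×L: area 30 ≤ 30, yield 1·9 + 1·3 + 3·9 + 2·10 = 59.

59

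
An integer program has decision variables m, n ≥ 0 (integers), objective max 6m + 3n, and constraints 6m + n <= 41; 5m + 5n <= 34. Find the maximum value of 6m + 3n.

36

(m,n)=(6,0): 6·6+1·0=36≤41, 5·6+5·0=30≤34, objective 36.
(m,n)=(5,1): 6·5+1·1=31≤41, 5·5+5·1=30≤34, objective 33.
(m,n)=(5,0): 6·5+1·0=30≤41, 5·5+5·0=25≤34, objective 30.
The best lattice point is (6,0), giving 36.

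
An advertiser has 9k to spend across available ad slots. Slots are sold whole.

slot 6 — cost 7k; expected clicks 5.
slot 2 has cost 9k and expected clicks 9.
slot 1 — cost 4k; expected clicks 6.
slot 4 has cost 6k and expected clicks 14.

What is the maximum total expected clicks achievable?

14

slot 2: cost 9 ≤ 9, expected clicks 9.
slot 1: cost 4 ≤ 9, expected clicks 6.
slot 4: cost 6 ≤ 9, expected clicks 14.
Best is slot 4 with total expected clicks 14.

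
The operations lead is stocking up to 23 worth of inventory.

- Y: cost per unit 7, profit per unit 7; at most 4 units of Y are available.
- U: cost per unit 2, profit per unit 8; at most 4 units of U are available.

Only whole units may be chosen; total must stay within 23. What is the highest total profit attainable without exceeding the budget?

This is a bounded integer knapsack.
Take 2×Y and 4×U: cost 22 ≤ 23, profit 2·7 + 4·8 = 46.
U has the best ratio (8/2) and is taken to its limit of 4; remaining capacity is filled optimally with the others.

46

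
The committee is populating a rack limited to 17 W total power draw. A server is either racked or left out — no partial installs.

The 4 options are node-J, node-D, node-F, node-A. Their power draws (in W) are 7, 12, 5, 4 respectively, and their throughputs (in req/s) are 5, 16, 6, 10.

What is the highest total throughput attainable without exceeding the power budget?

Allowing fractional choices, the relaxed optimum would be about 27.2, but servers are indivisible.
node-D + node-A: power draw 12 + 4 = 16 ≤ 17, throughput 16 + 10 = 26.
node-D + node-F: power draw 12 + 5 = 17 ≤ 17, throughput 16 + 6 = 22.
node-J + node-F + node-A: power draw 7 + 5 + 4 = 16 ≤ 17, throughput 5 + 6 + 10 = 21.
Best is node-D and node-A with total throughput 26.

26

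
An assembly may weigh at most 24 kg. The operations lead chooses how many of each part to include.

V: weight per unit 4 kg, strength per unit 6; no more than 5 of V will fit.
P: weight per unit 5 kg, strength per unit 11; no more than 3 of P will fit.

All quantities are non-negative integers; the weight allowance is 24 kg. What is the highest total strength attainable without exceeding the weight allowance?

45

P has the best ratio (11/5); taking only P gives at most 3×11 = 33 (stopped by the supply cap of 3).
Mixing does better — 2×V and 3×P: weight 23 ≤ 24, strength 2·6 + 3·11 = 45.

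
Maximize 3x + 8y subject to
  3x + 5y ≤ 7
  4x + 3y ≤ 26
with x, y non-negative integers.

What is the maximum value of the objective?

The continuous relaxation peaks at (0, 1.4) with value 11.20; rounding to a feasible lattice point costs some objective.
(x,y)=(0,1): 3·0+5·1=5≤7, 4·0+3·1=3≤26, objective 8.
(x,y)=(1,0): 3·1+5·0=3≤7, 4·1+3·0=4≤26, objective 3.
(x,y)=(0,0): 3·0+5·0=0≤7, 4·0+3·0=0≤26, objective 0.
The best lattice point is (0,1), giving 8.

8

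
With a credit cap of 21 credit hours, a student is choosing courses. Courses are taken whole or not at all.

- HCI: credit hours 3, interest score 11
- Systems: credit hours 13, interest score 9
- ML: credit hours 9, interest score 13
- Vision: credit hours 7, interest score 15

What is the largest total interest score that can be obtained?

39

Allowing fractional choices, the relaxed optimum would be about 40.4, but courses are indivisible.
ML + Vision: credit hours 9 + 7 = 16 ≤ 21, interest score 13 + 15 = 28.
HCI + ML + Vision: credit hours 3 + 9 + 7 = 19 ≤ 21, interest score 11 + 13 + 15 = 39.
Best is HCI, ML, and Vision with total interest score 39.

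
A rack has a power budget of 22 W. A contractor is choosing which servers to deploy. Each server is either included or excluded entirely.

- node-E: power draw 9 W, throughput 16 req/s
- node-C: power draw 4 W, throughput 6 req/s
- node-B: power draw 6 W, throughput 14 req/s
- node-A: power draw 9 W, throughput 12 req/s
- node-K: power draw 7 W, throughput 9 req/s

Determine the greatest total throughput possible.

39

node-E + node-B + node-K: power draw 9 + 6 + 7 = 22 ≤ 22, throughput 16 + 14 + 9 = 39.
node-E + node-C + node-B: power draw 9 + 4 + 6 = 19 ≤ 22, throughput 16 + 6 + 14 = 36.
Best is node-E, node-B, and node-K with total throughput 39.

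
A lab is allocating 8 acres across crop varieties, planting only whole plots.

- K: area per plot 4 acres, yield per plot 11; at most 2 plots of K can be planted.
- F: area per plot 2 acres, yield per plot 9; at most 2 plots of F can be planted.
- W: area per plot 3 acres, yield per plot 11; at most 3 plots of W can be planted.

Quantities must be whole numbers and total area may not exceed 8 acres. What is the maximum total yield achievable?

31

2×F and 1×W: area 7 ≤ 8, yield 2·9 + 1·11 = 29.
1×F and 2×W: area 8 ≤ 8, yield 1·9 + 2·11 = 31.
Best is 31.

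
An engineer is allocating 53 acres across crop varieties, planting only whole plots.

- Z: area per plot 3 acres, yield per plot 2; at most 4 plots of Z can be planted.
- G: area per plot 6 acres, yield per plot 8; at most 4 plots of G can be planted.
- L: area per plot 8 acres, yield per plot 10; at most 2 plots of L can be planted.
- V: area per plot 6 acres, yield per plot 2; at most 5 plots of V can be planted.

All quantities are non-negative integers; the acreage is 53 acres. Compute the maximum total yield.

This is a bounded integer knapsack.
4×Z, 4×G, and 2×L: area 52 ≤ 53, yield 4·2 + 4·8 + 2·10 = 60.
2×Z, 4×G, 2×L, and 1×V: area 52 ≤ 53, yield 2·2 + 4·8 + 2·10 + 1·2 = 58.
Best is 60.

60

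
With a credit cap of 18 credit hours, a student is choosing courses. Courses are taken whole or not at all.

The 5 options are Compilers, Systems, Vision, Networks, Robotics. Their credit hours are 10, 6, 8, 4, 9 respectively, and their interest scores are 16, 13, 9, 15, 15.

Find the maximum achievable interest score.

Treat it as a binary knapsack problem.
Allowing fractional choices, the relaxed optimum would be about 41.3, but courses are indivisible.
Networks + Robotics: credit hours 4 + 9 = 13 ≤ 18, interest score 15 + 15 = 30.
Compilers + Networks: credit hours 10 + 4 = 14 ≤ 18, interest score 16 + 15 = 31.
Systems + Vision + Networks: credit hours 6 + 8 + 4 = 18 ≤ 18, interest score 13 + 9 + 15 = 37.
Best is Systems, Vision, and Networks with total interest score 37.

37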